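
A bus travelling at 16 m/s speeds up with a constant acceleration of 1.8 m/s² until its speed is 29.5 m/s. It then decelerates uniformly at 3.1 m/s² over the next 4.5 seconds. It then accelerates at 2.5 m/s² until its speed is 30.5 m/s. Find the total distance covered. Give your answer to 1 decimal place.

Phase 1 (accelerating): v₀ = 16.0 m/s, a = 1.8 m/s².
v = v₀ + at → t = (29.5 − 16.0) / 1.8 = 7.50 s
v² = v₀² + 2aΔx → Δx = (29.5² − 16.0²)/(2·1.8) = 171 m

Phase 2 (decelerating): v₀ = 29.5 m/s, a = -3.1 m/s².
v = v₀ + at = 29.5 + (-3.1)(4.5) = 15.5 m/s
Δx = v₀t + ½at² = 29.5·4.5 + 0.5·-3.1·4.5² = 101 m

Phase 3 (accelerating): v₀ = 15.5 m/s, a = 2.5 m/s².
v = v₀ + at → t = (30.5 − 15.5) / 2.5 = 5.98 s
v² = v₀² + 2aΔx → Δx = (30.5² − 15.5²)/(2·2.5) = 138 m
Total distance = 171 + 101 + 138 = 410 m

409.7 m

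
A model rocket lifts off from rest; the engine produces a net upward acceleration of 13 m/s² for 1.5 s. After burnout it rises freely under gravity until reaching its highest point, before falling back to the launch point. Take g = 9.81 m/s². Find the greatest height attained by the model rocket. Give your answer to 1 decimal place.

Phase 1 (powered ascent): v₀ = 0 m/s, a = 13 m/s².
v = v₀ + at = 0 + (13)(1.5) = 19.5 m/s
Δx = v₀t + ½at² = 0·1.5 + 0.5·13·1.5² = 14.6 m

Phase 2 (coasting upward): v₀ = 19.5 m/s, a = -9.81 m/s².
v = v₀ + at → t = (0 − 19.5) / -9.81 = 1.99 s
v² = v₀² + 2aΔx → Δx = (0² − 19.5²)/(2·-9.81) = 19.4 m
Maximum height = 14.6 + 19.4 = 34.0 m

34.0 m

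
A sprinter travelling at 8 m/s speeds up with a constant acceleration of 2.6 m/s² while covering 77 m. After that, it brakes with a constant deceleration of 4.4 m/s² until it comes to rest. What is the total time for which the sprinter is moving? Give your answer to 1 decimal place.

Phase 1 (accelerating): v₀ = 8.00 m/s, a = 2.6 m/s².
v² = v₀² + 2aΔx = 8.00² + 2·2.6·77 = 464 → v = 21.5 m/s
t = (v − v₀)/a = (21.5 − 8.00)/2.6 = 5.21 s

Phase 2 (decelerating): v₀ = 21.5 m/s, a = -4.4 m/s².
v = v₀ + at → t = (0 − 21.5) / -4.4 = 4.90 s
v² = v₀² + 2aΔx → Δx = (0² − 21.5²)/(2·-4.4) = 52.8 m
Total time = 5.21 + 4.90 = 10.1 s

10.1 s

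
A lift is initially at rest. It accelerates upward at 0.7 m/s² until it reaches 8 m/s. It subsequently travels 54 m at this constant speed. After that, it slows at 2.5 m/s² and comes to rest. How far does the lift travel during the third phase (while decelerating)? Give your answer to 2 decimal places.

Phase 1 (accelerating): v₀ = 0 m/s, a = 0.7 m/s².
v = v₀ + at → t = (8 − 0) / 0.7 = 11.4 s
v² = v₀² + 2aΔx → Δx = (8² − 0²)/(2·0.7) = 45.7 m

Phase 2 (constant speed): v₀ = 8.00 m/s, a = 0 m/s².
Constant speed: t = d/v = 54/8.00 = 6.75 s

Phase 3 (decelerating): v₀ = 8.00 m/s, a = -2.5 m/s².
v = v₀ + at → t = (0 − 8.00) / -2.5 = 3.20 s
v² = v₀² + 2aΔx → Δx = (0² − 8.00²)/(2·-2.5) = 12.8 m
Distance in phase 3 = 12.8 m

12.80 m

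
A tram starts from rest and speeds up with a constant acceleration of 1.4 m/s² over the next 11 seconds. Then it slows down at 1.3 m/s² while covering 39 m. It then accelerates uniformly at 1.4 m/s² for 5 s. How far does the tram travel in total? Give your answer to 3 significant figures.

Phase 1 (accelerating): v₀ = 0 m/s, a = 1.4 m/s².
v = v₀ + at = 0 + (1.4)(11) = 15.4 m/s
Δx = v₀t + ½at² = 0·11 + 0.5·1.4·11² = 84.7 m

Phase 2 (decelerating): v₀ = 15.4 m/s, a = -1.3 m/s².
v² = v₀² + 2aΔx = 15.4² + 2·-1.3·39 = 136 → v = 11.7 m/s
t = (v − v₀)/a = (11.7 − 15.4)/-1.3 = 2.88 s

Phase 3 (accelerating): v₀ = 11.7 m/s, a = 1.4 m/s².
v = v₀ + at = 11.7 + (1.4)(5) = 18.7 m/s
Δx = v₀t + ½at² = 11.7·5 + 0.5·1.4·5² = 75.8 m
Total distance = 84.7 + 39.0 + 75.8 = 199 m

199 m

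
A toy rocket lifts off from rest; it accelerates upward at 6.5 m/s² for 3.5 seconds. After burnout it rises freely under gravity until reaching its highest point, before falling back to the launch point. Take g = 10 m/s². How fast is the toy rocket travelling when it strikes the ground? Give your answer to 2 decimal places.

Phase 1 (powered ascent): v₀ = 0 m/s, a = 6.5 m/s².
v = v₀ + at = 0 + (6.5)(3.5) = 22.8 m/s
Δx = v₀t + ½at² = 0·3.5 + 0.5·6.5·3.5² = 39.8 m

Phase 2 (coasting upward): v₀ = 22.8 m/s, a = -10 m/s².
v = v₀ + at → t = (0 − 22.8) / -10 = 2.27 s
v² = v₀² + 2aΔx → Δx = (0² − 22.8²)/(2·-10) = 25.9 m

Phase 3 (free fall): v₀ = 0 m/s, a = -10 m/s².
Falls 65.7 m from rest: t = √(2·65.7/10) = 3.62 s; v = g·t = 36.2 m/s.
Impact speed = 36.2 m/s

36.25 m/s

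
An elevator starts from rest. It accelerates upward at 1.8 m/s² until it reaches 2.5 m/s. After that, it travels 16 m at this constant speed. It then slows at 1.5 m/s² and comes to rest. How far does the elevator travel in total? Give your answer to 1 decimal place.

19.8 m

Phase 1 (accelerating): v₀ = 0 m/s, a = 1.8 m/s².
v = v₀ + at → t = (2.5 − 0) / 1.8 = 1.39 s
v² = v₀² + 2aΔx → Δx = (2.5² − 0²)/(2·1.8) = 1.74 m

Phase 2 (constant speed): v₀ = 2.50 m/s, a = 0 m/s².
Constant speed: t = d/v = 16/2.50 = 6.40 s

Phase 3 (decelerating): v₀ = 2.50 m/s, a = -1.5 m/s².
v = v₀ + at → t = (0 − 2.50) / -1.5 = 1.67 s
v² = v₀² + 2aΔx → Δx = (0² − 2.50²)/(2·-1.5) = 2.08 m
Total distance = 1.74 + 16.0 + 2.08 = 19.8 m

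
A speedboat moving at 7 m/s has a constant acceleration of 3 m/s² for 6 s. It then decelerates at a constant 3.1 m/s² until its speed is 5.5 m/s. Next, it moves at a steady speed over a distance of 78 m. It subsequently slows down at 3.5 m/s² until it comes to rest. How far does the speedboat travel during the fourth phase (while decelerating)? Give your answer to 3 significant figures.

4.32 m

Phase 1 (accelerating): v₀ = 7.00 m/s, a = 3 m/s².
v = v₀ + at = 7.00 + (3)(6) = 25.0 m/s
Δx = v₀t + ½at² = 7.00·6 + 0.5·3·6² = 96.0 m

Phase 2 (decelerating): v₀ = 25.0 m/s, a = -3.1 m/s².
v = v₀ + at → t = (5.5 − 25.0) / -3.1 = 6.29 s
v² = v₀² + 2aΔx → Δx = (5.5² − 25.0²)/(2·-3.1) = 95.9 m

Phase 3 (constant speed): v₀ = 5.50 m/s, a = 0 m/s².
Constant speed: t = d/v = 78/5.50 = 14.2 s

Phase 4 (decelerating): v₀ = 5.50 m/s, a = -3.5 m/s².
v = v₀ + at → t = (0 − 5.50) / -3.5 = 1.57 s
v² = v₀² + 2aΔx → Δx = (0² − 5.50²)/(2·-3.5) = 4.32 m
Distance in phase 4 = 4.32 m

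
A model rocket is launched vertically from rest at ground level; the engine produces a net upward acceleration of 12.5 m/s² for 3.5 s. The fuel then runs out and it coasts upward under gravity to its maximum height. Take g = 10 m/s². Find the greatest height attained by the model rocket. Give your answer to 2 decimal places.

172.27 m

Phase 1 (powered ascent): v₀ = 0 m/s, a = 12.5 m/s².
v = v₀ + at = 0 + (12.5)(3.5) = 43.8 m/s
Δx = v₀t + ½at² = 0·3.5 + 0.5·12.5·3.5² = 76.6 m

Phase 2 (coasting upward): v₀ = 43.8 m/s, a = -10 m/s².
v = v₀ + at → t = (0 − 43.8) / -10 = 4.38 s
v² = v₀² + 2aΔx → Δx = (0² − 43.8²)/(2·-10) = 95.7 m
Maximum height = 76.6 + 95.7 = 172 m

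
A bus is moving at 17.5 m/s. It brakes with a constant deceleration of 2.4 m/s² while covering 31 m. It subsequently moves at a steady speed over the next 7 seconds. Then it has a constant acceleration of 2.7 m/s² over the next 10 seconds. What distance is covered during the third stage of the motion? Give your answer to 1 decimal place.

Phase 1 (decelerating): v₀ = 17.5 m/s, a = -2.4 m/s².
v² = v₀² + 2aΔx = 17.5² + 2·-2.4·31 = 157 → v = 12.5 m/s
t = (v − v₀)/a = (12.5 − 17.5)/-2.4 = 2.06 s

Phase 2 (constant speed): v₀ = 12.5 m/s, a = 0 m/s².
v = v₀ + at = 12.5 + (0)(7) = 12.5 m/s
Δx = v₀t + ½at² = 12.5·7 + 0.5·0·7² = 87.8 m

Phase 3 (accelerating): v₀ = 12.5 m/s, a = 2.7 m/s².
v = v₀ + at = 12.5 + (2.7)(10) = 39.5 m/s
Δx = v₀t + ½at² = 12.5·10 + 0.5·2.7·10² = 260 m
Distance in phase 3 = 260 m

260.5 m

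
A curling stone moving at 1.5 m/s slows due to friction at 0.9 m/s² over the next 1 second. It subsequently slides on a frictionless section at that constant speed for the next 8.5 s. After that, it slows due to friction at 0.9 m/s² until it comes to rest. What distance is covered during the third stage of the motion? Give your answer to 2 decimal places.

Phase 1 (decelerating): v₀ = 1.50 m/s, a = -0.9 m/s².
v = v₀ + at = 1.50 + (-0.9)(1) = 0.600 m/s
Δx = v₀t + ½at² = 1.50·1 + 0.5·-0.9·1² = 1.05 m

Phase 2 (constant speed): v₀ = 0.600 m/s, a = 0 m/s².
v = v₀ + at = 0.600 + (0)(8.5) = 0.600 m/s
Δx = v₀t + ½at² = 0.600·8.5 + 0.5·0·8.5² = 5.10 m

Phase 3 (decelerating): v₀ = 0.600 m/s, a = -0.9 m/s².
v = v₀ + at → t = (0 − 0.600) / -0.9 = 0.667 s
v² = v₀² + 2aΔx → Δx = (0² − 0.600²)/(2·-0.9) = 0.200 m
Distance in phase 3 = 0.200 m

0.20 m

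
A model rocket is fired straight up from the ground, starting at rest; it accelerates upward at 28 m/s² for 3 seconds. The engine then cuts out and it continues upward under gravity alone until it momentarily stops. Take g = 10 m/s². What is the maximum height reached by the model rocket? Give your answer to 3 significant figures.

Phase 1 (powered ascent): v₀ = 0 m/s, a = 28 m/s².
v = v₀ + at = 0 + (28)(3) = 84.0 m/s
Δx = v₀t + ½at² = 0·3 + 0.5·28·3² = 126 m

Phase 2 (coasting upward): v₀ = 84.0 m/s, a = -10 m/s².
v = v₀ + at → t = (0 − 84.0) / -10 = 8.40 s
v² = v₀² + 2aΔx → Δx = (0² − 84.0²)/(2·-10) = 353 m
Maximum height = 126 + 353 = 479 m

479 m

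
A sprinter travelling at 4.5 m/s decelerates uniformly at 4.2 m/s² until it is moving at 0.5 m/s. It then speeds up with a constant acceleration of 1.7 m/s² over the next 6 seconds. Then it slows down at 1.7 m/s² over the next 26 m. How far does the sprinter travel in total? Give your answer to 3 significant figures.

Phase 1 (decelerating): v₀ = 4.50 m/s, a = -4.2 m/s².
v = v₀ + at → t = (0.5 − 4.50) / -4.2 = 0.952 s
v² = v₀² + 2aΔx → Δx = (0.5² − 4.50²)/(2·-4.2) = 2.38 m

Phase 2 (accelerating): v₀ = 0.500 m/s, a = 1.7 m/s².
v = v₀ + at = 0.500 + (1.7)(6) = 10.7 m/s
Δx = v₀t + ½at² = 0.500·6 + 0.5·1.7·6² = 33.6 m

Phase 3 (decelerating): v₀ = 10.7 m/s, a = -1.7 m/s².
v² = v₀² + 2aΔx = 10.7² + 2·-1.7·26 = 26.1 → v = 5.11 m/s
t = (v − v₀)/a = (5.11 − 10.7)/-1.7 = 3.29 s
Total distance = 2.38 + 33.6 + 26.0 = 62.0 m

62.0 m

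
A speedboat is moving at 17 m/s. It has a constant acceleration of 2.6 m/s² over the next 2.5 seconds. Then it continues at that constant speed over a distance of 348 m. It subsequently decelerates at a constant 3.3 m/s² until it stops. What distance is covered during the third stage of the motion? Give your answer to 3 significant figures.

Phase 1 (accelerating): v₀ = 17.0 m/s, a = 2.6 m/s².
v = v₀ + at = 17.0 + (2.6)(2.5) = 23.5 m/s
Δx = v₀t + ½at² = 17.0·2.5 + 0.5·2.6·2.5² = 50.6 m

Phase 2 (constant speed): v₀ = 23.5 m/s, a = 0 m/s².
Constant speed: t = d/v = 348/23.5 = 14.8 s

Phase 3 (decelerating): v₀ = 23.5 m/s, a = -3.3 m/s².
v = v₀ + at → t = (0 − 23.5) / -3.3 = 7.12 s
v² = v₀² + 2aΔx → Δx = (0² − 23.5²)/(2·-3.3) = 83.7 m
Distance in phase 3 = 83.7 m

83.7 m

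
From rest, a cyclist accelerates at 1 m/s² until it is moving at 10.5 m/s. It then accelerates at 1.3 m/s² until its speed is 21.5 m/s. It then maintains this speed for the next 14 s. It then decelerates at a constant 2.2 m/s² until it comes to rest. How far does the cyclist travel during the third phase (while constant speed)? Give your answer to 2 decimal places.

Phase 1 (accelerating): v₀ = 0 m/s, a = 1 m/s².
v = v₀ + at → t = (10.5 − 0) / 1 = 10.5 s
v² = v₀² + 2aΔx → Δx = (10.5² − 0²)/(2·1) = 55.1 m

Phase 2 (accelerating): v₀ = 10.5 m/s, a = 1.3 m/s².
v = v₀ + at → t = (21.5 − 10.5) / 1.3 = 8.46 s
v² = v₀² + 2aΔx → Δx = (21.5² − 10.5²)/(2·1.3) = 135 m

Phase 3 (constant speed): v₀ = 21.5 m/s, a = 0 m/s².
v = v₀ + at = 21.5 + (0)(14) = 21.5 m/s
Δx = v₀t + ½at² = 21.5·14 + 0.5·0·14² = 301 m
Distance in phase 3 = 301 m

301.00 m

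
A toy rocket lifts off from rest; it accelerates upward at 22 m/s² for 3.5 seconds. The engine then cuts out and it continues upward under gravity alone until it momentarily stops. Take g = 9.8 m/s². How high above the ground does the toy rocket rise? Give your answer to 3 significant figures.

Phase 1 (powered ascent): v₀ = 0 m/s, a = 22 m/s².
v = v₀ + at = 0 + (22)(3.5) = 77.0 m/s
Δx = v₀t + ½at² = 0·3.5 + 0.5·22·3.5² = 135 m

Phase 2 (coasting upward): v₀ = 77.0 m/s, a = -9.8 m/s².
v = v₀ + at → t = (0 − 77.0) / -9.8 = 7.86 s
v² = v₀² + 2aΔx → Δx = (0² − 77.0²)/(2·-9.8) = 302 m
Maximum height = 135 + 302 = 437 m

437 m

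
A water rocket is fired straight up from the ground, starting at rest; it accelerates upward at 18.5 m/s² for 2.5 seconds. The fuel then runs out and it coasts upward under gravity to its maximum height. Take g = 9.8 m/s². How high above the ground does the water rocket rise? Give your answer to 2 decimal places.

Phase 1 (powered ascent): v₀ = 0 m/s, a = 18.5 m/s².
v = v₀ + at = 0 + (18.5)(2.5) = 46.2 m/s
Δx = v₀t + ½at² = 0·2.5 + 0.5·18.5·2.5² = 57.8 m

Phase 2 (coasting upward): v₀ = 46.2 m/s, a = -9.8 m/s².
v = v₀ + at → t = (0 − 46.2) / -9.8 = 4.72 s
v² = v₀² + 2aΔx → Δx = (0² − 46.2²)/(2·-9.8) = 109 m
Maximum height = 57.8 + 109 = 167 m

166.95 m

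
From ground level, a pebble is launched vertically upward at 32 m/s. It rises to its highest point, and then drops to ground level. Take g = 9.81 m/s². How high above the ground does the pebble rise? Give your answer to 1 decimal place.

Phase 1 (rising): v₀ = 32.0 m/s, a = -9.81 m/s².
v = v₀ + at → t = (0 − 32.0) / -9.81 = 3.26 s
v² = v₀² + 2aΔx → Δx = (0² − 32.0²)/(2·-9.81) = 52.2 m
Maximum height = 52.2 m

52.2 m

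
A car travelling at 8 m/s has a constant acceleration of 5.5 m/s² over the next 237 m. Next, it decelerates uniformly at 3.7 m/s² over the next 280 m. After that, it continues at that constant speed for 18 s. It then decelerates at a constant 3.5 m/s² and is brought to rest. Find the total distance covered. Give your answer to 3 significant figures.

Phase 1 (accelerating): v₀ = 8.00 m/s, a = 5.5 m/s².
v² = v₀² + 2aΔx = 8.00² + 2·5.5·237 = 2670 → v = 51.7 m/s
t = (v − v₀)/a = (51.7 − 8.00)/5.5 = 7.94 s

Phase 2 (decelerating): v₀ = 51.7 m/s, a = -3.7 m/s².
v² = v₀² + 2aΔx = 51.7² + 2·-3.7·280 = 599 → v = 24.5 m/s
t = (v − v₀)/a = (24.5 − 51.7)/-3.7 = 7.35 s

Phase 3 (constant speed): v₀ = 24.5 m/s, a = 0 m/s².
v = v₀ + at = 24.5 + (0)(18) = 24.5 m/s
Δx = v₀t + ½at² = 24.5·18 + 0.5·0·18² = 441 m

Phase 4 (decelerating): v₀ = 24.5 m/s, a = -3.5 m/s².
v = v₀ + at → t = (0 − 24.5) / -3.5 = 6.99 s
v² = v₀² + 2aΔx → Δx = (0² − 24.5²)/(2·-3.5) = 85.6 m
Total distance = 237 + 280 + 441 + 85.6 = 1040 m

1040 m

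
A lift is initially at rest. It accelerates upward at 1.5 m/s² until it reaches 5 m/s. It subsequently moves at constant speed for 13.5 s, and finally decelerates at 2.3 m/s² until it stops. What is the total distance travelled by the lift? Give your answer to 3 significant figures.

Phase 1 (accelerating): v₀ = 0 m/s, a = 1.5 m/s².
v = v₀ + at → t = (5 − 0) / 1.5 = 3.33 s
v² = v₀² + 2aΔx → Δx = (5² − 0²)/(2·1.5) = 8.33 m

Phase 2 (constant speed): v₀ = 5.00 m/s, a = 0 m/s².
v = v₀ + at = 5.00 + (0)(13.5) = 5.00 m/s
Δx = v₀t + ½at² = 5.00·13.5 + 0.5·0·13.5² = 67.5 m

Phase 3 (decelerating): v₀ = 5.00 m/s, a = -2.3 m/s².
v = v₀ + at → t = (0 − 5.00) / -2.3 = 2.17 s
v² = v₀² + 2aΔx → Δx = (0² − 5.00²)/(2·-2.3) = 5.43 m
Total distance = 8.33 + 67.5 + 5.43 = 81.3 m

81.3 m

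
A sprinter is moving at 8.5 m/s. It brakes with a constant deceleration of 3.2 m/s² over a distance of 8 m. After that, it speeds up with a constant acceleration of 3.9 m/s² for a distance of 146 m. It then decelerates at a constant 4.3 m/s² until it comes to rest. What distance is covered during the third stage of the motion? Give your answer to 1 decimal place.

134.9 m

Phase 1 (decelerating): v₀ = 8.50 m/s, a = -3.2 m/s².
v² = v₀² + 2aΔx = 8.50² + 2·-3.2·8 = 21.0 → v = 4.59 m/s
t = (v − v₀)/a = (4.59 − 8.50)/-3.2 = 1.22 s

Phase 2 (accelerating): v₀ = 4.59 m/s, a = 3.9 m/s².
v² = v₀² + 2aΔx = 4.59² + 2·3.9·146 = 1160 → v = 34.1 m/s
t = (v − v₀)/a = (34.1 − 4.59)/3.9 = 7.56 s

Phase 3 (decelerating): v₀ = 34.1 m/s, a = -4.3 m/s².
v = v₀ + at → t = (0 − 34.1) / -4.3 = 7.92 s
v² = v₀² + 2aΔx → Δx = (0² − 34.1²)/(2·-4.3) = 135 m
Distance in phase 3 = 135 m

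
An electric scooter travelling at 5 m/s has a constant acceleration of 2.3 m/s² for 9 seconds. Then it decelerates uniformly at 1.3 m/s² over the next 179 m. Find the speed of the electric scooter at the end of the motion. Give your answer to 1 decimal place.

14.0 m/s

Phase 1 (accelerating): v₀ = 5.00 m/s, a = 2.3 m/s².
v = v₀ + at = 5.00 + (2.3)(9) = 25.7 m/s
Δx = v₀t + ½at² = 5.00·9 + 0.5·2.3·9² = 138 m

Phase 2 (decelerating): v₀ = 25.7 m/s, a = -1.3 m/s².
v² = v₀² + 2aΔx = 25.7² + 2·-1.3·179 = 195 → v = 14.0 m/s
t = (v − v₀)/a = (14.0 − 25.7)/-1.3 = 9.03 s
Final speed = 14.0 m/s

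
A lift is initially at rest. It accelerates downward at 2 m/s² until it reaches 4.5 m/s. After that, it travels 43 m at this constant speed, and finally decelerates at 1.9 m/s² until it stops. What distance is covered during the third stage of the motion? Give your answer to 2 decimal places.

5.33 m

Phase 1 (accelerating): v₀ = 0 m/s, a = 2 m/s².
v = v₀ + at → t = (4.5 − 0) / 2 = 2.25 s
v² = v₀² + 2aΔx → Δx = (4.5² − 0²)/(2·2) = 5.06 m

Phase 2 (constant speed): v₀ = 4.50 m/s, a = 0 m/s².
Constant speed: t = d/v = 43/4.50 = 9.56 s

Phase 3 (decelerating): v₀ = 4.50 m/s, a = -1.9 m/s².
v = v₀ + at → t = (0 − 4.50) / -1.9 = 2.37 s
v² = v₀² + 2aΔx → Δx = (0² − 4.50²)/(2·-1.9) = 5.33 m
Distance in phase 3 = 5.33 m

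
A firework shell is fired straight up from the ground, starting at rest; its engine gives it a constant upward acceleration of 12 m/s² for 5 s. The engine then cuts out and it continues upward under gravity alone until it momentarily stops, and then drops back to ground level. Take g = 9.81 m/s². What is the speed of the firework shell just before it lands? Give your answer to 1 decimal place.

80.9 m/s

Phase 1 (powered ascent): v₀ = 0 m/s, a = 12 m/s².
v = v₀ + at = 0 + (12)(5) = 60.0 m/s
Δx = v₀t + ½at² = 0·5 + 0.5·12·5² = 150 m

Phase 2 (coasting upward): v₀ = 60.0 m/s, a = -9.81 m/s².
v = v₀ + at → t = (0 − 60.0) / -9.81 = 6.12 s
v² = v₀² + 2aΔx → Δx = (0² − 60.0²)/(2·-9.81) = 183 m

Phase 3 (free fall): v₀ = 0 m/s, a = -9.81 m/s².
Falls 333 m from rest: t = √(2·333/9.81) = 8.25 s; v = g·t = 80.9 m/s.
Impact speed = 80.9 m/s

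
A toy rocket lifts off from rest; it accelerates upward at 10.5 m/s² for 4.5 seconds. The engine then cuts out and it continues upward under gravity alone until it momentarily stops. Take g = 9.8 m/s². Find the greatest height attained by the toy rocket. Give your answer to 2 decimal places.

220.22 m

Phase 1 (powered ascent): v₀ = 0 m/s, a = 10.5 m/s².
v = v₀ + at = 0 + (10.5)(4.5) = 47.2 m/s
Δx = v₀t + ½at² = 0·4.5 + 0.5·10.5·4.5² = 106 m

Phase 2 (coasting upward): v₀ = 47.2 m/s, a = -9.8 m/s².
v = v₀ + at → t = (0 − 47.2) / -9.8 = 4.82 s
v² = v₀² + 2aΔx → Δx = (0² − 47.2²)/(2·-9.8) = 114 m
Maximum height = 106 + 114 = 220 m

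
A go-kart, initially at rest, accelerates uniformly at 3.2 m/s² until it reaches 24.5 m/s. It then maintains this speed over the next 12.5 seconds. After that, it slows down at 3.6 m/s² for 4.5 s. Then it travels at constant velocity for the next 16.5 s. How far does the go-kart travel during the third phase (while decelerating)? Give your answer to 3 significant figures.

73.8 m

Phase 1 (accelerating): v₀ = 0 m/s, a = 3.2 m/s².
v = v₀ + at → t = (24.5 − 0) / 3.2 = 7.66 s
v² = v₀² + 2aΔx → Δx = (24.5² − 0²)/(2·3.2) = 93.8 m

Phase 2 (constant speed): v₀ = 24.5 m/s, a = 0 m/s².
v = v₀ + at = 24.5 + (0)(12.5) = 24.5 m/s
Δx = v₀t + ½at² = 24.5·12.5 + 0.5·0·12.5² = 306 m

Phase 3 (decelerating): v₀ = 24.5 m/s, a = -3.6 m/s².
v = v₀ + at = 24.5 + (-3.6)(4.5) = 8.30 m/s
Δx = v₀t + ½at² = 24.5·4.5 + 0.5·-3.6·4.5² = 73.8 m
Distance in phase 3 = 73.8 m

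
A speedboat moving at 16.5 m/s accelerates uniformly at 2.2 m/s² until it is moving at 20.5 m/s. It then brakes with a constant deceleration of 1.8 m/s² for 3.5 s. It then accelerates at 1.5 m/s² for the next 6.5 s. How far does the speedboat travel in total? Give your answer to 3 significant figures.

Phase 1 (accelerating): v₀ = 16.5 m/s, a = 2.2 m/s².
v = v₀ + at → t = (20.5 − 16.5) / 2.2 = 1.82 s
v² = v₀² + 2aΔx → Δx = (20.5² − 16.5²)/(2·2.2) = 33.6 m

Phase 2 (decelerating): v₀ = 20.5 m/s, a = -1.8 m/s².
v = v₀ + at = 20.5 + (-1.8)(3.5) = 14.2 m/s
Δx = v₀t + ½at² = 20.5·3.5 + 0.5·-1.8·3.5² = 60.7 m

Phase 3 (accelerating): v₀ = 14.2 m/s, a = 1.5 m/s².
v = v₀ + at = 14.2 + (1.5)(6.5) = 23.9 m/s
Δx = v₀t + ½at² = 14.2·6.5 + 0.5·1.5·6.5² = 124 m
Total distance = 33.6 + 60.7 + 124 = 218 m

218 m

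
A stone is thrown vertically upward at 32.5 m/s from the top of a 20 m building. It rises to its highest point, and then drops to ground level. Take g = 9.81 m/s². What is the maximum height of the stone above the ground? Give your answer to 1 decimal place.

73.8 m

Phase 1 (rising): v₀ = 32.5 m/s, a = -9.81 m/s².
v = v₀ + at → t = (0 − 32.5) / -9.81 = 3.31 s
v² = v₀² + 2aΔx → Δx = (0² − 32.5²)/(2·-9.81) = 53.8 m
Maximum height = 20 + 53.8 = 73.8 m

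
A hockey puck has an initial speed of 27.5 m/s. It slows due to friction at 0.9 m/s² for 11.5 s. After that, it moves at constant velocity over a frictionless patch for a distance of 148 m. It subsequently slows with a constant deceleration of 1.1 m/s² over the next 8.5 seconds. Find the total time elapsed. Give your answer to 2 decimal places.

Phase 1 (decelerating): v₀ = 27.5 m/s, a = -0.9 m/s².
v = v₀ + at = 27.5 + (-0.9)(11.5) = 17.1 m/s
Δx = v₀t + ½at² = 27.5·11.5 + 0.5·-0.9·11.5² = 257 m

Phase 2 (constant speed): v₀ = 17.1 m/s, a = 0 m/s².
Constant speed: t = d/v = 148/17.1 = 8.63 s

Phase 3 (decelerating): v₀ = 17.1 m/s, a = -1.1 m/s².
v = v₀ + at = 17.1 + (-1.1)(8.5) = 7.80 m/s
Δx = v₀t + ½at² = 17.1·8.5 + 0.5·-1.1·8.5² = 106 m
Total time = 11.5 + 8.63 + 8.50 = 28.6 s

28.63 s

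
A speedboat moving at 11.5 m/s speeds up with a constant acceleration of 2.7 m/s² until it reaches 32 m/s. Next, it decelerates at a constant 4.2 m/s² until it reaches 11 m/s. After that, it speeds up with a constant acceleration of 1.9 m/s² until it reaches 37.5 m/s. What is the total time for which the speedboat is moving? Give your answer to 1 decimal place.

26.5 s

Phase 1 (accelerating): v₀ = 11.5 m/s, a = 2.7 m/s².
v = v₀ + at → t = (32 − 11.5) / 2.7 = 7.59 s
v² = v₀² + 2aΔx → Δx = (32² − 11.5²)/(2·2.7) = 165 m

Phase 2 (decelerating): v₀ = 32.0 m/s, a = -4.2 m/s².
v = v₀ + at → t = (11 − 32.0) / -4.2 = 5.00 s
v² = v₀² + 2aΔx → Δx = (11² − 32.0²)/(2·-4.2) = 108 m

Phase 3 (accelerating): v₀ = 11.0 m/s, a = 1.9 m/s².
v = v₀ + at → t = (37.5 − 11.0) / 1.9 = 13.9 s
v² = v₀² + 2aΔx → Δx = (37.5² − 11.0²)/(2·1.9) = 338 m
Total time = 7.59 + 5.00 + 13.9 = 26.5 s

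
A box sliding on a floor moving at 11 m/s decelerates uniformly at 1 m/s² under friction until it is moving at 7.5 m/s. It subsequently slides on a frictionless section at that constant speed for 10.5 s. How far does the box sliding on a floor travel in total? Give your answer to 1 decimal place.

111.1 m

Phase 1 (decelerating): v₀ = 11.0 m/s, a = -1 m/s².
v = v₀ + at → t = (7.5 − 11.0) / -1 = 3.50 s
v² = v₀² + 2aΔx → Δx = (7.5² − 11.0²)/(2·-1) = 32.4 m

Phase 2 (constant speed): v₀ = 7.50 m/s, a = 0 m/s².
v = v₀ + at = 7.50 + (0)(10.5) = 7.50 m/s
Δx = v₀t + ½at² = 7.50·10.5 + 0.5·0·10.5² = 78.8 m
Total distance = 32.4 + 78.8 = 111 m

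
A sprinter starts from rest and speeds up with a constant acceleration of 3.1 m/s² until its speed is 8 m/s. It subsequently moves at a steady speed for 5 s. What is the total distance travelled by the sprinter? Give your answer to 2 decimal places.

50.32 m

Phase 1 (accelerating): v₀ = 0 m/s, a = 3.1 m/s².
v = v₀ + at → t = (8 − 0) / 3.1 = 2.58 s
v² = v₀² + 2aΔx → Δx = (8² − 0²)/(2·3.1) = 10.3 m

Phase 2 (constant speed): v₀ = 8.00 m/s, a = 0 m/s².
v = v₀ + at = 8.00 + (0)(5) = 8.00 m/s
Δx = v₀t + ½at² = 8.00·5 + 0.5·0·5² = 40.0 m
Total distance = 10.3 + 40.0 = 50.3 m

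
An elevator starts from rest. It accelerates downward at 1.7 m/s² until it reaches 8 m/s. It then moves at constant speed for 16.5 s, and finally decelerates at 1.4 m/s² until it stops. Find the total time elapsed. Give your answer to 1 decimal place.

Phase 1 (accelerating): v₀ = 0 m/s, a = 1.7 m/s².
v = v₀ + at → t = (8 − 0) / 1.7 = 4.71 s
v² = v₀² + 2aΔx → Δx = (8² − 0²)/(2·1.7) = 18.8 m

Phase 2 (constant speed): v₀ = 8.00 m/s, a = 0 m/s².
v = v₀ + at = 8.00 + (0)(16.5) = 8.00 m/s
Δx = v₀t + ½at² = 8.00·16.5 + 0.5·0·16.5² = 132 m

Phase 3 (decelerating): v₀ = 8.00 m/s, a = -1.4 m/s².
v = v₀ + at → t = (0 − 8.00) / -1.4 = 5.71 s
v² = v₀² + 2aΔx → Δx = (0² − 8.00²)/(2·-1.4) = 22.9 m
Total time = 4.71 + 16.5 + 5.71 = 26.9 s

26.9 s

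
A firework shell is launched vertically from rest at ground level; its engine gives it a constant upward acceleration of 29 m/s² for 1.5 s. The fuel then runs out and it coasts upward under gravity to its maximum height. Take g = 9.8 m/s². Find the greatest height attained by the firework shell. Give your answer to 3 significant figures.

Phase 1 (powered ascent): v₀ = 0 m/s, a = 29 m/s².
v = v₀ + at = 0 + (29)(1.5) = 43.5 m/s
Δx = v₀t + ½at² = 0·1.5 + 0.5·29·1.5² = 32.6 m

Phase 2 (coasting upward): v₀ = 43.5 m/s, a = -9.8 m/s².
v = v₀ + at → t = (0 − 43.5) / -9.8 = 4.44 s
v² = v₀² + 2aΔx → Δx = (0² − 43.5²)/(2·-9.8) = 96.5 m
Maximum height = 32.6 + 96.5 = 129 m

129 m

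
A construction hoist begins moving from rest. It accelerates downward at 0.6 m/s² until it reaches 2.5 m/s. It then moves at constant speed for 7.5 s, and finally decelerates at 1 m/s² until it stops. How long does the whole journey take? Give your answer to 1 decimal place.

Phase 1 (accelerating): v₀ = 0 m/s, a = 0.6 m/s².
v = v₀ + at → t = (2.5 − 0) / 0.6 = 4.17 s
v² = v₀² + 2aΔx → Δx = (2.5² − 0²)/(2·0.6) = 5.21 m

Phase 2 (constant speed): v₀ = 2.50 m/s, a = 0 m/s².
v = v₀ + at = 2.50 + (0)(7.5) = 2.50 m/s
Δx = v₀t + ½at² = 2.50·7.5 + 0.5·0·7.5² = 18.8 m

Phase 3 (decelerating): v₀ = 2.50 m/s, a = -1 m/s².
v = v₀ + at → t = (0 − 2.50) / -1 = 2.50 s
v² = v₀² + 2aΔx → Δx = (0² − 2.50²)/(2·-1) = 3.12 m
Total time = 4.17 + 7.50 + 2.50 = 14.2 s

14.2 s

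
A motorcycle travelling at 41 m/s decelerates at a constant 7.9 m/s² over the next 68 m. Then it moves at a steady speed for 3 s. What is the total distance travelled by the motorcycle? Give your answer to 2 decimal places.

141.89 m

Phase 1 (decelerating): v₀ = 41.0 m/s, a = -7.9 m/s².
v² = v₀² + 2aΔx = 41.0² + 2·-7.9·68 = 607 → v = 24.6 m/s
t = (v − v₀)/a = (24.6 − 41.0)/-7.9 = 2.07 s

Phase 2 (constant speed): v₀ = 24.6 m/s, a = 0 m/s².
v = v₀ + at = 24.6 + (0)(3) = 24.6 m/s
Δx = v₀t + ½at² = 24.6·3 + 0.5·0·3² = 73.9 m
Total distance = 68.0 + 73.9 = 142 m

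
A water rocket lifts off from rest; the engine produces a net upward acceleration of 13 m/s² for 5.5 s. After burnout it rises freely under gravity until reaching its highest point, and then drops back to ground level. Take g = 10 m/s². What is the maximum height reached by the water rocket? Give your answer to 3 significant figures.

Phase 1 (powered ascent): v₀ = 0 m/s, a = 13 m/s².
v = v₀ + at = 0 + (13)(5.5) = 71.5 m/s
Δx = v₀t + ½at² = 0·5.5 + 0.5·13·5.5² = 197 m

Phase 2 (coasting upward): v₀ = 71.5 m/s, a = -10 m/s².
v = v₀ + at → t = (0 − 71.5) / -10 = 7.15 s
v² = v₀² + 2aΔx → Δx = (0² − 71.5²)/(2·-10) = 256 m
Maximum height = 197 + 256 = 452 m

452 m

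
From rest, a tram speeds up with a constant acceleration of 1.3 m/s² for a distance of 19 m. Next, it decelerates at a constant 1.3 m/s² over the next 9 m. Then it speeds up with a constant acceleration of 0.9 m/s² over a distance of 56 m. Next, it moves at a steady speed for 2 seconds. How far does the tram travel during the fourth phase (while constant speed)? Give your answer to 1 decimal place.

Phase 1 (accelerating): v₀ = 0 m/s, a = 1.3 m/s².
v² = v₀² + 2aΔx = 0² + 2·1.3·19 = 49.4 → v = 7.03 m/s
t = (v − v₀)/a = (7.03 − 0)/1.3 = 5.41 s

Phase 2 (decelerating): v₀ = 7.03 m/s, a = -1.3 m/s².
v² = v₀² + 2aΔx = 7.03² + 2·-1.3·9 = 26.0 → v = 5.10 m/s
t = (v − v₀)/a = (5.10 − 7.03)/-1.3 = 1.48 s

Phase 3 (accelerating): v₀ = 5.10 m/s, a = 0.9 m/s².
v² = v₀² + 2aΔx = 5.10² + 2·0.9·56 = 127 → v = 11.3 m/s
t = (v − v₀)/a = (11.3 − 5.10)/0.9 = 6.85 s

Phase 4 (constant speed): v₀ = 11.3 m/s, a = 0 m/s².
v = v₀ + at = 11.3 + (0)(2) = 11.3 m/s
Δx = v₀t + ½at² = 11.3·2 + 0.5·0·2² = 22.5 m
Distance in phase 4 = 22.5 m

22.5 m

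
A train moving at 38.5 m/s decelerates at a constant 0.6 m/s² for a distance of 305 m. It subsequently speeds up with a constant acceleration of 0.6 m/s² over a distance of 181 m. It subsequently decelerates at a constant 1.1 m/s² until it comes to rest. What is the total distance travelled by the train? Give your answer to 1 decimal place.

Phase 1 (decelerating): v₀ = 38.5 m/s, a = -0.6 m/s².
v² = v₀² + 2aΔx = 38.5² + 2·-0.6·305 = 1120 → v = 33.4 m/s
t = (v − v₀)/a = (33.4 − 38.5)/-0.6 = 8.48 s

Phase 2 (accelerating): v₀ = 33.4 m/s, a = 0.6 m/s².
v² = v₀² + 2aΔx = 33.4² + 2·0.6·181 = 1330 → v = 36.5 m/s
t = (v − v₀)/a = (36.5 − 33.4)/0.6 = 5.18 s

Phase 3 (decelerating): v₀ = 36.5 m/s, a = -1.1 m/s².
v = v₀ + at → t = (0 − 36.5) / -1.1 = 33.2 s
v² = v₀² + 2aΔx → Δx = (0² − 36.5²)/(2·-1.1) = 606 m
Total distance = 305 + 181 + 606 = 1090 m

1092.1 m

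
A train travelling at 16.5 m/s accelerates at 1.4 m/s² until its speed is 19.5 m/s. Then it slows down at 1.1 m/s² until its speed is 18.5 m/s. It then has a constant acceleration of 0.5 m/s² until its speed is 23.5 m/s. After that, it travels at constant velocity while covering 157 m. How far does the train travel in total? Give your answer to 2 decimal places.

422.84 m

Phase 1 (accelerating): v₀ = 16.5 m/s, a = 1.4 m/s².
v = v₀ + at → t = (19.5 − 16.5) / 1.4 = 2.14 s
v² = v₀² + 2aΔx → Δx = (19.5² − 16.5²)/(2·1.4) = 38.6 m

Phase 2 (decelerating): v₀ = 19.5 m/s, a = -1.1 m/s².
v = v₀ + at → t = (18.5 − 19.5) / -1.1 = 0.909 s
v² = v₀² + 2aΔx → Δx = (18.5² − 19.5²)/(2·-1.1) = 17.3 m

Phase 3 (accelerating): v₀ = 18.5 m/s, a = 0.5 m/s².
v = v₀ + at → t = (23.5 − 18.5) / 0.5 = 10.0 s
v² = v₀² + 2aΔx → Δx = (23.5² − 18.5²)/(2·0.5) = 210 m

Phase 4 (constant speed): v₀ = 23.5 m/s, a = 0 m/s².
Constant speed: t = d/v = 157/23.5 = 6.68 s
Total distance = 38.6 + 17.3 + 210 + 157 = 423 m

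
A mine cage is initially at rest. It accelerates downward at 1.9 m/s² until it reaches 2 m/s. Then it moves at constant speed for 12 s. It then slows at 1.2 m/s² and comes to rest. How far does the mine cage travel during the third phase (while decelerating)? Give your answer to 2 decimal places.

Phase 1 (accelerating): v₀ = 0 m/s, a = 1.9 m/s².
v = v₀ + at → t = (2 − 0) / 1.9 = 1.05 s
v² = v₀² + 2aΔx → Δx = (2² − 0²)/(2·1.9) = 1.05 m

Phase 2 (constant speed): v₀ = 2.00 m/s, a = 0 m/s².
v = v₀ + at = 2.00 + (0)(12) = 2.00 m/s
Δx = v₀t + ½at² = 2.00·12 + 0.5·0·12² = 24.0 m

Phase 3 (decelerating): v₀ = 2.00 m/s, a = -1.2 m/s².
v = v₀ + at → t = (0 − 2.00) / -1.2 = 1.67 s
v² = v₀² + 2aΔx → Δx = (0² − 2.00²)/(2·-1.2) = 1.67 m
Distance in phase 3 = 1.67 m

1.67 m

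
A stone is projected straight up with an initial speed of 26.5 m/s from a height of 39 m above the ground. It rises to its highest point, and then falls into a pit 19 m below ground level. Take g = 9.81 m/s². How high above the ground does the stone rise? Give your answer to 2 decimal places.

Phase 1 (rising): v₀ = 26.5 m/s, a = -9.81 m/s².
v = v₀ + at → t = (0 − 26.5) / -9.81 = 2.70 s
v² = v₀² + 2aΔx → Δx = (0² − 26.5²)/(2·-9.81) = 35.8 m
Maximum height = 39 + 35.8 = 74.8 m

74.79 m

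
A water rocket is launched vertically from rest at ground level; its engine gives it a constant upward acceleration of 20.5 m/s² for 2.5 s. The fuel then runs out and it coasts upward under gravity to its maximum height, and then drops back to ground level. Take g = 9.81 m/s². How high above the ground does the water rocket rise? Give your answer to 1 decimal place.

Phase 1 (powered ascent): v₀ = 0 m/s, a = 20.5 m/s².
v = v₀ + at = 0 + (20.5)(2.5) = 51.2 m/s
Δx = v₀t + ½at² = 0·2.5 + 0.5·20.5·2.5² = 64.1 m

Phase 2 (coasting upward): v₀ = 51.2 m/s, a = -9.81 m/s².
v = v₀ + at → t = (0 − 51.2) / -9.81 = 5.22 s
v² = v₀² + 2aΔx → Δx = (0² − 51.2²)/(2·-9.81) = 134 m
Maximum height = 64.1 + 134 = 198 m

197.9 m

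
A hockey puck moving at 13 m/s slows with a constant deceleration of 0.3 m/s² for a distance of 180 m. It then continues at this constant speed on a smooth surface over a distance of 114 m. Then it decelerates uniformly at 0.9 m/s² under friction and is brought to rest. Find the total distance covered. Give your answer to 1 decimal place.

Phase 1 (decelerating): v₀ = 13.0 m/s, a = -0.3 m/s².
v² = v₀² + 2aΔx = 13.0² + 2·-0.3·180 = 61.0 → v = 7.81 m/s
t = (v − v₀)/a = (7.81 − 13.0)/-0.3 = 17.3 s

Phase 2 (constant speed): v₀ = 7.81 m/s, a = 0 m/s².
Constant speed: t = d/v = 114/7.81 = 14.6 s

Phase 3 (decelerating): v₀ = 7.81 m/s, a = -0.9 m/s².
v = v₀ + at → t = (0 − 7.81) / -0.9 = 8.68 s
v² = v₀² + 2aΔx → Δx = (0² − 7.81²)/(2·-0.9) = 33.9 m
Total distance = 180 + 114 + 33.9 = 328 m

327.9 m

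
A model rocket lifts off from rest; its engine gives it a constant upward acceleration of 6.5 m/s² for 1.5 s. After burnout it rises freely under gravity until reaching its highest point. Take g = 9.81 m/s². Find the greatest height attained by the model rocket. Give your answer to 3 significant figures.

Phase 1 (powered ascent): v₀ = 0 m/s, a = 6.5 m/s².
v = v₀ + at = 0 + (6.5)(1.5) = 9.75 m/s
Δx = v₀t + ½at² = 0·1.5 + 0.5·6.5·1.5² = 7.31 m

Phase 2 (coasting upward): v₀ = 9.75 m/s, a = -9.81 m/s².
v = v₀ + at → t = (0 − 9.75) / -9.81 = 0.994 s
v² = v₀² + 2aΔx → Δx = (0² − 9.75²)/(2·-9.81) = 4.85 m
Maximum height = 7.31 + 4.85 = 12.2 m

12.2 m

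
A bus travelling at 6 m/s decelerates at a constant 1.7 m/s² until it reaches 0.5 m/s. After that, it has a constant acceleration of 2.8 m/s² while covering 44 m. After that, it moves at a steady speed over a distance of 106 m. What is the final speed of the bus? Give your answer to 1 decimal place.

Phase 1 (decelerating): v₀ = 6.00 m/s, a = -1.7 m/s².
v = v₀ + at → t = (0.5 − 6.00) / -1.7 = 3.24 s
v² = v₀² + 2aΔx → Δx = (0.5² − 6.00²)/(2·-1.7) = 10.5 m

Phase 2 (accelerating): v₀ = 0.500 m/s, a = 2.8 m/s².
v² = v₀² + 2aΔx = 0.500² + 2·2.8·44 = 247 → v = 15.7 m/s
t = (v − v₀)/a = (15.7 − 0.500)/2.8 = 5.43 s

Phase 3 (constant speed): v₀ = 15.7 m/s, a = 0 m/s².
Constant speed: t = d/v = 106/15.7 = 6.75 s
Final speed = 15.7 m/s

15.7 m/s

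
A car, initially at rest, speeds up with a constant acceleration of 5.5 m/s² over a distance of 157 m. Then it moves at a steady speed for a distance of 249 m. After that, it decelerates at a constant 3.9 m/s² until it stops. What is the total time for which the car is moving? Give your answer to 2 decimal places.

24.20 s

Phase 1 (accelerating): v₀ = 0 m/s, a = 5.5 m/s².
v² = v₀² + 2aΔx = 0² + 2·5.5·157 = 1730 → v = 41.6 m/s
t = (v − v₀)/a = (41.6 − 0)/5.5 = 7.56 s

Phase 2 (constant speed): v₀ = 41.6 m/s, a = 0 m/s².
Constant speed: t = d/v = 249/41.6 = 5.99 s

Phase 3 (decelerating): v₀ = 41.6 m/s, a = -3.9 m/s².
v = v₀ + at → t = (0 − 41.6) / -3.9 = 10.7 s
v² = v₀² + 2aΔx → Δx = (0² − 41.6²)/(2·-3.9) = 221 m
Total time = 7.56 + 5.99 + 10.7 = 24.2 s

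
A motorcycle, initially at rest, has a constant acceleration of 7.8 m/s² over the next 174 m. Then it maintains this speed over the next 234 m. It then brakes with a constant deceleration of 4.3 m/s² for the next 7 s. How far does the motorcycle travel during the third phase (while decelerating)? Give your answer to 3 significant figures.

Phase 1 (accelerating): v₀ = 0 m/s, a = 7.8 m/s².
v² = v₀² + 2aΔx = 0² + 2·7.8·174 = 2710 → v = 52.1 m/s
t = (v − v₀)/a = (52.1 − 0)/7.8 = 6.68 s

Phase 2 (constant speed): v₀ = 52.1 m/s, a = 0 m/s².
Constant speed: t = d/v = 234/52.1 = 4.49 s

Phase 3 (decelerating): v₀ = 52.1 m/s, a = -4.3 m/s².
v = v₀ + at = 52.1 + (-4.3)(7) = 22.0 m/s
Δx = v₀t + ½at² = 52.1·7 + 0.5·-4.3·7² = 259 m
Distance in phase 3 = 259 m

259 m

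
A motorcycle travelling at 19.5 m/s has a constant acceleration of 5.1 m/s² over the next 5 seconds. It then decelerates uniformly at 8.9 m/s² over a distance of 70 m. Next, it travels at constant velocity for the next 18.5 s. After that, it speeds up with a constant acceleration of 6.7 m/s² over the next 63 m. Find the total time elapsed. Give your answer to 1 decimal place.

Phase 1 (accelerating): v₀ = 19.5 m/s, a = 5.1 m/s².
v = v₀ + at = 19.5 + (5.1)(5) = 45.0 m/s
Δx = v₀t + ½at² = 19.5·5 + 0.5·5.1·5² = 161 m

Phase 2 (decelerating): v₀ = 45.0 m/s, a = -8.9 m/s².
v² = v₀² + 2aΔx = 45.0² + 2·-8.9·70 = 779 → v = 27.9 m/s
t = (v − v₀)/a = (27.9 − 45.0)/-8.9 = 1.92 s

Phase 3 (constant speed): v₀ = 27.9 m/s, a = 0 m/s².
v = v₀ + at = 27.9 + (0)(18.5) = 27.9 m/s
Δx = v₀t + ½at² = 27.9·18.5 + 0.5·0·18.5² = 516 m

Phase 4 (accelerating): v₀ = 27.9 m/s, a = 6.7 m/s².
v² = v₀² + 2aΔx = 27.9² + 2·6.7·63 = 1620 → v = 40.3 m/s
t = (v − v₀)/a = (40.3 − 27.9)/6.7 = 1.85 s
Total time = 5.00 + 1.92 + 18.5 + 1.85 = 27.3 s

27.3 s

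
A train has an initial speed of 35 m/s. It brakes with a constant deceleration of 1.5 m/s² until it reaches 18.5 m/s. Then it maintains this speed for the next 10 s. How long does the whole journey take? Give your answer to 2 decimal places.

Phase 1 (decelerating): v₀ = 35.0 m/s, a = -1.5 m/s².
v = v₀ + at → t = (18.5 − 35.0) / -1.5 = 11.0 s
v² = v₀² + 2aΔx → Δx = (18.5² − 35.0²)/(2·-1.5) = 294 m

Phase 2 (constant speed): v₀ = 18.5 m/s, a = 0 m/s².
v = v₀ + at = 18.5 + (0)(10) = 18.5 m/s
Δx = v₀t + ½at² = 18.5·10 + 0.5·0·10² = 185 m
Total time = 11.0 + 10.0 = 21.0 s

21.00 s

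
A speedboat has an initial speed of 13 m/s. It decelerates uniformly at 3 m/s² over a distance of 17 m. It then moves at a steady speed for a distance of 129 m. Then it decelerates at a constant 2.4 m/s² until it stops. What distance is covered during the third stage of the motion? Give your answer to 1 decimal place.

14.0 m

Phase 1 (decelerating): v₀ = 13.0 m/s, a = -3 m/s².
v² = v₀² + 2aΔx = 13.0² + 2·-3·17 = 67.0 → v = 8.19 m/s
t = (v − v₀)/a = (8.19 − 13.0)/-3 = 1.60 s

Phase 2 (constant speed): v₀ = 8.19 m/s, a = 0 m/s².
Constant speed: t = d/v = 129/8.19 = 15.8 s

Phase 3 (decelerating): v₀ = 8.19 m/s, a = -2.4 m/s².
v = v₀ + at → t = (0 − 8.19) / -2.4 = 3.41 s
v² = v₀² + 2aΔx → Δx = (0² − 8.19²)/(2·-2.4) = 14.0 m
Distance in phase 3 = 14.0 m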